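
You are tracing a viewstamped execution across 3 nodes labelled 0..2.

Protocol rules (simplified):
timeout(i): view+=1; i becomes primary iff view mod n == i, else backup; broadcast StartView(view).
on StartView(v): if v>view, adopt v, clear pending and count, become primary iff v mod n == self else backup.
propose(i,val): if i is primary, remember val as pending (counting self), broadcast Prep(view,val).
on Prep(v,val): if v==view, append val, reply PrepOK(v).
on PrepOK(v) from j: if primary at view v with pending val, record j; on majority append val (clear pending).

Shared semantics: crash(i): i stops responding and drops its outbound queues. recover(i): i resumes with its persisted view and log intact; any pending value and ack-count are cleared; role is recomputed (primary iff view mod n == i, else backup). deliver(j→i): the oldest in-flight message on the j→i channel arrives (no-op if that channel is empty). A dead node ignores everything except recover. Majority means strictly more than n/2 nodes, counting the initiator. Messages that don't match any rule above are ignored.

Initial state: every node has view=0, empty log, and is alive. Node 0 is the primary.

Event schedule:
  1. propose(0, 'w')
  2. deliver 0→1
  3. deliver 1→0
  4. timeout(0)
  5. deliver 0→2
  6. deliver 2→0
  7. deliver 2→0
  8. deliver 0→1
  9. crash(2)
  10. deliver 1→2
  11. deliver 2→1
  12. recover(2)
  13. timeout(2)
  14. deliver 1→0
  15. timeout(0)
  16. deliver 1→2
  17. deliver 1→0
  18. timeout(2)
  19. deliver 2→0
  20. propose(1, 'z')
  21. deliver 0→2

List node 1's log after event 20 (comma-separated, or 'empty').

w

e1 propose(0,'w'): ·
e2 deliver 0→1: 1[back,v=0,w]
e3 deliver 1→0: 0[prim,v=0,w]
e4 timeout(0): 0[back,v=1,w]
e5 deliver 0→2: 2[back,v=0,w]
e6 deliver 2→0: ·
e7 deliver 2→0: ·
e8 deliver 0→1: 1[prim,v=1,w]
e9 crash(2): 2[✗back,v=0,w]
e10 deliver 1→2: ·
e11 deliver 2→1: ·
e12 recover(2): 2[back,v=0,w]
e13 timeout(2): 2[back,v=1,w]
e14 deliver 1→0: ·
e15 timeout(0): 0[back,v=2,w]
e16 deliver 1→2: ·
e17 deliver 1→0: ·
e18 timeout(2): 2[prim,v=2,w]
e19 deliver 2→0: ·
e20 propose(1,'z'): ·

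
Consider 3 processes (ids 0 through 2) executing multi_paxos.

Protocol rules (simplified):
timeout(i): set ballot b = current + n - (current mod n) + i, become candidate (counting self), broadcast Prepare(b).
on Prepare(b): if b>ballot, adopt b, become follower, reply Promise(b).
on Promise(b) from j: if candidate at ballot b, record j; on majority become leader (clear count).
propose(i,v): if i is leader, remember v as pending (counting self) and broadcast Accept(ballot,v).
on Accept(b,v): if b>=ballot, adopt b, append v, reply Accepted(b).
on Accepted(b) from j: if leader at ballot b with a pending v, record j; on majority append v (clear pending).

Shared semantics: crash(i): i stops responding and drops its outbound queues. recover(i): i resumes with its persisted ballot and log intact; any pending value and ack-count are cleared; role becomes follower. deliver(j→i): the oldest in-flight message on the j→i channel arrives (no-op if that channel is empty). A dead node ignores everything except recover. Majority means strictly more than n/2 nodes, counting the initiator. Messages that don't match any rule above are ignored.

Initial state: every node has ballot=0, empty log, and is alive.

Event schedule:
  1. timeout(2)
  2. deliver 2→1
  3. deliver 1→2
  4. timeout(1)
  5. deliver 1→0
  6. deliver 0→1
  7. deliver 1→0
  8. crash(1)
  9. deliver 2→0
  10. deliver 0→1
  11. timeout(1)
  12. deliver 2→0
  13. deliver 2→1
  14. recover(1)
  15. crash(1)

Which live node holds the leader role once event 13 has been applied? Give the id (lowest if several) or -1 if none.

2

step 1 timeout(2): 2={cand,b=5,log=-}
step 2 deliver 2→1: 1={foll,b=5,log=-}
step 3 deliver 1→2: 2={lead,b=5,log=-}
step 4 timeout(1): 1={cand,b=7,log=-}
step 5 deliver 1→0: 0={foll,b=7,log=-}
step 6 deliver 0→1: 1={lead,b=7,log=-}
step 7 deliver 1→0: —
step 8 crash(1): 1={✗lead,b=7,log=-}
step 9 deliver 2→0: —
step 10 deliver 0→1: —
step 11 timeout(1): —
step 12 deliver 2→0: —
step 13 deliver 2→1: —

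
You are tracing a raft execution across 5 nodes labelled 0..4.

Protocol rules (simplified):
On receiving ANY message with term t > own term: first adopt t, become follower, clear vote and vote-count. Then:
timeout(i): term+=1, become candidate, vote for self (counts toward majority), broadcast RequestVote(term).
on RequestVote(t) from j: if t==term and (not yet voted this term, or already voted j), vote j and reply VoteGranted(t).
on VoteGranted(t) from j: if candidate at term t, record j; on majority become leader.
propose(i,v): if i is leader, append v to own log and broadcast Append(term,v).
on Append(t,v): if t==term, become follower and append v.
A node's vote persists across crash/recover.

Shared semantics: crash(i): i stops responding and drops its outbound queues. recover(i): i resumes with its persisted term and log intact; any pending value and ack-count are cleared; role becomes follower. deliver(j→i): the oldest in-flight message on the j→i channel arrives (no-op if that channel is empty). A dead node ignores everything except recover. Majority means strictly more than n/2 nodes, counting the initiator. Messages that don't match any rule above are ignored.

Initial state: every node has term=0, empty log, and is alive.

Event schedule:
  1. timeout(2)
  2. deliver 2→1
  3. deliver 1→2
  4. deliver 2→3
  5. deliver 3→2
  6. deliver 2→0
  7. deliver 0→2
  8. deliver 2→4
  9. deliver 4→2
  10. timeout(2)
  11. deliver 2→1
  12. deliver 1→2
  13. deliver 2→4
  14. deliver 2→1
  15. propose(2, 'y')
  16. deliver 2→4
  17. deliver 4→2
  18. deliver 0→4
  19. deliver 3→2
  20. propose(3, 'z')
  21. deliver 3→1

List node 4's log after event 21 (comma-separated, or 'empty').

empty

after 1 — timeout(2): n2:cand/t1/[-]
after 2 — deliver 2→1: n1:foll/t1/[-]
after 3 — deliver 1→2: ·
after 4 — deliver 2→3: n3:foll/t1/[-]
after 5 — deliver 3→2: n2:lead/t1/[-]
after 6 — deliver 2→0: n0:foll/t1/[-]
after 7 — deliver 0→2: ·
after 8 — deliver 2→4: n4:foll/t1/[-]
after 9 — deliver 4→2: ·
after 10 — timeout(2): n2:cand/t2/[-]
after 11 — deliver 2→1: n1:foll/t2/[-]
after 12 — deliver 1→2: ·
after 13 — deliver 2→4: n4:foll/t2/[-]
after 14 — deliver 2→1: ·
after 15 — propose(2,'y'): ·
after 16 — deliver 2→4: ·
after 17 — deliver 4→2: n2:lead/t2/[-]
after 18 — deliver 0→4: ·
after 19 — deliver 3→2: ·
after 20 — propose(3,'z'): ·
after 21 — deliver 3→1: ·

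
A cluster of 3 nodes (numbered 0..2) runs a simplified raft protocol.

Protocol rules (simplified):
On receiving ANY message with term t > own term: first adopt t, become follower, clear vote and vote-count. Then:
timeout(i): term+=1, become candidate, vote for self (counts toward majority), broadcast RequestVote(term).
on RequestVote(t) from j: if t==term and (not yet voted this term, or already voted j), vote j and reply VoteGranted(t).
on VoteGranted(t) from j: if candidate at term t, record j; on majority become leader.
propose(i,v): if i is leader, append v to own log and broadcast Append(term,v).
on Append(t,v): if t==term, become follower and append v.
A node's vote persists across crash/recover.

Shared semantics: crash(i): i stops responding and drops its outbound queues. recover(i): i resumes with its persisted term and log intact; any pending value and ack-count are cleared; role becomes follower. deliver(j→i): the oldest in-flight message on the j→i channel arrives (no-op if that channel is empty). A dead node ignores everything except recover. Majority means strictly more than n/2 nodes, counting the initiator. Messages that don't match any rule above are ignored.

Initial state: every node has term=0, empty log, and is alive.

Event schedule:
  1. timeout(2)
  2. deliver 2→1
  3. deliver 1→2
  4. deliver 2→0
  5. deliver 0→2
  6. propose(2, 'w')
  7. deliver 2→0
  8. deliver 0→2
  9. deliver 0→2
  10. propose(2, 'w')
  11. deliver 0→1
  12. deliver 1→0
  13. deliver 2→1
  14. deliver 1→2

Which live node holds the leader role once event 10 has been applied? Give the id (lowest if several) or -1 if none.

2

[1] timeout(2) → N2(cand t1 [-])
[2] deliver 2→1 → N1(foll t1 [-])
[3] deliver 1→2 → N2(lead t1 [-])
[4] deliver 2→0 → N0(foll t1 [-])
[5] deliver 0→2 → ∅
[6] propose(2,'w') → N2(lead t1 [w])
[7] deliver 2→0 → N0(foll t1 [w])
[8] deliver 0→2 → ∅
[9] deliver 0→2 → ∅
[10] propose(2,'w') → N2(lead t1 [w,w])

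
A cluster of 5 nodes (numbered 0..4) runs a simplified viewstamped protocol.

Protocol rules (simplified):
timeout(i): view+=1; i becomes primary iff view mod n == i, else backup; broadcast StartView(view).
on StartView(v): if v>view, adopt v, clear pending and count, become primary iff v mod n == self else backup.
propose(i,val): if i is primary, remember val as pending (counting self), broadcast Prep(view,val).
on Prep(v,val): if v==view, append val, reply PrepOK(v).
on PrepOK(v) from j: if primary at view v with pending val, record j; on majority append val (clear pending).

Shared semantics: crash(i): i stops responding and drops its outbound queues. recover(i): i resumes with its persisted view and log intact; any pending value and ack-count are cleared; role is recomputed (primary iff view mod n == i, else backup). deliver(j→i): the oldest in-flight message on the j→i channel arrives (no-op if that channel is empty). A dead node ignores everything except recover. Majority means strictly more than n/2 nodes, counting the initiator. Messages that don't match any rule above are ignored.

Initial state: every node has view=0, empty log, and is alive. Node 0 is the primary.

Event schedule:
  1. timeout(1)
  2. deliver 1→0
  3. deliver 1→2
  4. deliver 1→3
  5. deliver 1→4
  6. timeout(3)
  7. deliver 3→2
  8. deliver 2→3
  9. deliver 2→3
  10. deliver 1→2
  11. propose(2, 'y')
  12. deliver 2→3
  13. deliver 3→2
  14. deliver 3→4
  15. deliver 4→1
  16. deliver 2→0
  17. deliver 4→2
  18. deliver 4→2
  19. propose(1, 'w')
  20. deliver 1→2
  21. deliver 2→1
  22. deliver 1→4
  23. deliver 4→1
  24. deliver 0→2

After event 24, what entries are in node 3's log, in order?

after 1 — timeout(1): n1:prim/v1/[-]
after 2 — deliver 1→0: n0:back/v1/[-]
after 3 — deliver 1→2: n2:back/v1/[-]
after 4 — deliver 1→3: n3:back/v1/[-]
after 5 — deliver 1→4: n4:back/v1/[-]
after 6 — timeout(3): n3:back/v2/[-]
after 7 — deliver 3→2: n2:prim/v2/[-]
after 8 — deliver 2→3: ·
after 9 — deliver 2→3: ·
after 10 — deliver 1→2: ·
after 11 — propose(2,'y'): ·
after 12 — deliver 2→3: n3:back/v2/[y]
after 13 — deliver 3→2: ·
after 14 — deliver 3→4: n4:back/v2/[-]
after 15 — deliver 4→1: ·
after 16 — deliver 2→0: ·
after 17 — deliver 4→2: ·
after 18 — deliver 4→2: ·
after 19 — propose(1,'w'): ·
after 20 — deliver 1→2: ·
after 21 — deliver 2→1: ·
after 22 — deliver 1→4: ·
after 23 — deliver 4→1: ·
after 24 — deliver 0→2: ·

y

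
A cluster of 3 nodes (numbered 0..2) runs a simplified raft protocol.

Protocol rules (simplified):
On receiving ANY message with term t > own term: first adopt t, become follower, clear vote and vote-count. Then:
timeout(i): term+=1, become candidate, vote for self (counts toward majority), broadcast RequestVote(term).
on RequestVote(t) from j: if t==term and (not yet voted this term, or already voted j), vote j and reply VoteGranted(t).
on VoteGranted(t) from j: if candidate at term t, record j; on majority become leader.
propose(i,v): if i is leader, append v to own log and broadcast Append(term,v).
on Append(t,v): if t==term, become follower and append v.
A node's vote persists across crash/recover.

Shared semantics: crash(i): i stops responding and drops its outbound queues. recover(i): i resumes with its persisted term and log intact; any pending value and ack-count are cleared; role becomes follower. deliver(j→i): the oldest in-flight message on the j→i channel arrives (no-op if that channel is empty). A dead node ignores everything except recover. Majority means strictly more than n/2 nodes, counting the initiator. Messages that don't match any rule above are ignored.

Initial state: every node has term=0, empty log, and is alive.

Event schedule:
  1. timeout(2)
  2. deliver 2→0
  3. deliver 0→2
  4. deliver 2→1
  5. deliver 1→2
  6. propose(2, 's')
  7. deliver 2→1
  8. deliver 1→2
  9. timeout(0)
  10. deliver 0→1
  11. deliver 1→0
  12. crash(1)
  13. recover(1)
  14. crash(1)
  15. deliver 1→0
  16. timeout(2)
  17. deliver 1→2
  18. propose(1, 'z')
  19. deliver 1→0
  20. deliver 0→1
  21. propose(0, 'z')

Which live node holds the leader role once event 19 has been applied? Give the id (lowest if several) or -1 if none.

0

1. timeout(2):  <2:cand t1 ->
2. deliver 2→0:  <0:foll t1 ->
3. deliver 0→2:  <2:lead t1 ->
4. deliver 2→1:  <1:foll t1 ->
5. deliver 1→2:  nop
6. propose(2,'s'):  <2:lead t1 s>
7. deliver 2→1:  <1:foll t1 s>
8. deliver 1→2:  nop
9. timeout(0):  <0:cand t2 ->
10. deliver 0→1:  <1:foll t2 s>
11. deliver 1→0:  <0:lead t2 ->
12. crash(1):  <1:✗foll t2 s>
13. recover(1):  <1:foll t2 s>
14. crash(1):  <1:✗foll t2 s>
15. deliver 1→0:  nop
16. timeout(2):  <2:cand t2 s>
17. deliver 1→2:  nop
18. propose(1,'z'):  nop
19. deliver 1→0:  nop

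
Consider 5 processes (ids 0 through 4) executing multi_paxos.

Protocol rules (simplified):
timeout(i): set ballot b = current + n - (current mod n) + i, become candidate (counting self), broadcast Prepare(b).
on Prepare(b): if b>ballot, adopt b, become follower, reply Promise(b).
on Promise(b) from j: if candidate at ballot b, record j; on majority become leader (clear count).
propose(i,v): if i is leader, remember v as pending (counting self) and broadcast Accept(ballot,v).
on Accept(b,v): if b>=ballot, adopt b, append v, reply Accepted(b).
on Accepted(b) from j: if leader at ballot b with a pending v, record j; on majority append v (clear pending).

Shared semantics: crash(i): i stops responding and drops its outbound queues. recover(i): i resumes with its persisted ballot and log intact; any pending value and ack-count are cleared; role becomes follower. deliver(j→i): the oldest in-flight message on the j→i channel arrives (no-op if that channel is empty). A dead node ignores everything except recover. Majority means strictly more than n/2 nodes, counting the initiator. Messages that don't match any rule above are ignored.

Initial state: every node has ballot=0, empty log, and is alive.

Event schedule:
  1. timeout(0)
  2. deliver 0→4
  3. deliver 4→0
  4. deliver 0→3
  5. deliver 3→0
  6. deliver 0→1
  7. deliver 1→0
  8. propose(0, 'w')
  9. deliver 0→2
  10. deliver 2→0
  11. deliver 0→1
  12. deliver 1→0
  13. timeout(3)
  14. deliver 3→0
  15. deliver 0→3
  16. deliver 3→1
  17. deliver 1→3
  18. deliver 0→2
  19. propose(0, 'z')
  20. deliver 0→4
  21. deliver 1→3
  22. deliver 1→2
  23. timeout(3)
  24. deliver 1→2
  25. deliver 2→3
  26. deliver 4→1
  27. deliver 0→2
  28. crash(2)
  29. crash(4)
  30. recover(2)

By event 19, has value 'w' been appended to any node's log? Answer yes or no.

e1 timeout(0): 0[cand,b=5,-]
e2 deliver 0→4: 4[foll,b=5,-]
e3 deliver 4→0: ·
e4 deliver 0→3: 3[foll,b=5,-]
e5 deliver 3→0: 0[lead,b=5,-]
e6 deliver 0→1: 1[foll,b=5,-]
e7 deliver 1→0: ·
e8 propose(0,'w'): ·
e9 deliver 0→2: 2[foll,b=5,-]
e10 deliver 2→0: ·
e11 deliver 0→1: 1[foll,b=5,w]
e12 deliver 1→0: ·
e13 timeout(3): 3[cand,b=13,-]
e14 deliver 3→0: 0[foll,b=13,-]
e15 deliver 0→3: ·
e16 deliver 3→1: 1[foll,b=13,w]
e17 deliver 1→3: ·
e18 deliver 0→2: 2[foll,b=5,w]
e19 propose(0,'z'): ·

yes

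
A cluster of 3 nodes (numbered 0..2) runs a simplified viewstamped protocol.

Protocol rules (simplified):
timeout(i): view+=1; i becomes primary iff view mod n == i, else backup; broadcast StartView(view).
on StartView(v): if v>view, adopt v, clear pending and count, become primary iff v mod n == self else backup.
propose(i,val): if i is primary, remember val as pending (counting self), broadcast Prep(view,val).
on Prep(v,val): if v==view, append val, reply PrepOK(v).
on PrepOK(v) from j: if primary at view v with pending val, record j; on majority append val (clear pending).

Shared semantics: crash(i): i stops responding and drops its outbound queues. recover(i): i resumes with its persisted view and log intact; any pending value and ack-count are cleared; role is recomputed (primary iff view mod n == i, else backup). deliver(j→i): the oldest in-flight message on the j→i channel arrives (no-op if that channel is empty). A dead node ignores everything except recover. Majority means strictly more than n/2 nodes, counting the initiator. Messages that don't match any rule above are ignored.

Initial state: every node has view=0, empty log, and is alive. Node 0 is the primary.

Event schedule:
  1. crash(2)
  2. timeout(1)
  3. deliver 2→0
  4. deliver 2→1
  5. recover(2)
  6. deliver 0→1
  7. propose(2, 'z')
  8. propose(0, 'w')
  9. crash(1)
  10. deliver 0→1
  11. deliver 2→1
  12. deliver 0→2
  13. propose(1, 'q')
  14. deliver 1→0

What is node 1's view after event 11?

1

step 1 crash(2): 2={✗back,v=0,log=-}
step 2 timeout(1): 1={prim,v=1,log=-}
step 3 deliver 2→0: —
step 4 deliver 2→1: —
step 5 recover(2): 2={back,v=0,log=-}
step 6 deliver 0→1: —
step 7 propose(2,'z'): —
step 8 propose(0,'w'): —
step 9 crash(1): 1={✗prim,v=1,log=-}
step 10 deliver 0→1: —
step 11 deliver 2→1: —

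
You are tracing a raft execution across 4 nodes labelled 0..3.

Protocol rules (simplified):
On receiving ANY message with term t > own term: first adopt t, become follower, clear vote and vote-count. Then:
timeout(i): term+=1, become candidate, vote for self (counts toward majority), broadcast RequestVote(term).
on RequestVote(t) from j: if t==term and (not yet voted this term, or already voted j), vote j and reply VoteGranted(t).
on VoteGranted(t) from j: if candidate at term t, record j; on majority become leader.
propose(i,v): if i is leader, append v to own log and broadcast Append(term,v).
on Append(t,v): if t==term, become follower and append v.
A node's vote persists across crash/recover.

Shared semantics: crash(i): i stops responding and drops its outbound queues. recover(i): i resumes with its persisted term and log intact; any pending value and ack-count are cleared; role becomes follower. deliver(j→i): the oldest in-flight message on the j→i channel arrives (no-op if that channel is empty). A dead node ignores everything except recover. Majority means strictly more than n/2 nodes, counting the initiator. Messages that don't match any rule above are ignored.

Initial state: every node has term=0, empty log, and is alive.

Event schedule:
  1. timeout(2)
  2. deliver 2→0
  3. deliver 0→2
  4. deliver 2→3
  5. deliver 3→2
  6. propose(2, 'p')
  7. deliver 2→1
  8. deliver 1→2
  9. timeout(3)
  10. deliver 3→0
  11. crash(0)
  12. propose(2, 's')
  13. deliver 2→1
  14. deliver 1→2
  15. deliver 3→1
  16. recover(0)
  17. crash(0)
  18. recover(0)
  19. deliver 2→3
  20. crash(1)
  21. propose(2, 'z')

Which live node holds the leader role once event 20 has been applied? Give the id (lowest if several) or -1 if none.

[1] timeout(2) → N2(cand t1 [-])
[2] deliver 2→0 → N0(foll t1 [-])
[3] deliver 0→2 → ∅
[4] deliver 2→3 → N3(foll t1 [-])
[5] deliver 3→2 → N2(lead t1 [-])
[6] propose(2,'p') → N2(lead t1 [p])
[7] deliver 2→1 → N1(foll t1 [-])
[8] deliver 1→2 → ∅
[9] timeout(3) → N3(cand t2 [-])
[10] deliver 3→0 → N0(foll t2 [-])
[11] crash(0) → N0(✗foll t2 [-])
[12] propose(2,'s') → N2(lead t1 [p,s])
[13] deliver 2→1 → N1(foll t1 [p])
[14] deliver 1→2 → ∅
[15] deliver 3→1 → N1(foll t2 [p])
[16] recover(0) → N0(foll t2 [-])
[17] crash(0) → N0(✗foll t2 [-])
[18] recover(0) → N0(foll t2 [-])
[19] deliver 2→3 → ∅
[20] crash(1) → N1(✗foll t2 [p])

2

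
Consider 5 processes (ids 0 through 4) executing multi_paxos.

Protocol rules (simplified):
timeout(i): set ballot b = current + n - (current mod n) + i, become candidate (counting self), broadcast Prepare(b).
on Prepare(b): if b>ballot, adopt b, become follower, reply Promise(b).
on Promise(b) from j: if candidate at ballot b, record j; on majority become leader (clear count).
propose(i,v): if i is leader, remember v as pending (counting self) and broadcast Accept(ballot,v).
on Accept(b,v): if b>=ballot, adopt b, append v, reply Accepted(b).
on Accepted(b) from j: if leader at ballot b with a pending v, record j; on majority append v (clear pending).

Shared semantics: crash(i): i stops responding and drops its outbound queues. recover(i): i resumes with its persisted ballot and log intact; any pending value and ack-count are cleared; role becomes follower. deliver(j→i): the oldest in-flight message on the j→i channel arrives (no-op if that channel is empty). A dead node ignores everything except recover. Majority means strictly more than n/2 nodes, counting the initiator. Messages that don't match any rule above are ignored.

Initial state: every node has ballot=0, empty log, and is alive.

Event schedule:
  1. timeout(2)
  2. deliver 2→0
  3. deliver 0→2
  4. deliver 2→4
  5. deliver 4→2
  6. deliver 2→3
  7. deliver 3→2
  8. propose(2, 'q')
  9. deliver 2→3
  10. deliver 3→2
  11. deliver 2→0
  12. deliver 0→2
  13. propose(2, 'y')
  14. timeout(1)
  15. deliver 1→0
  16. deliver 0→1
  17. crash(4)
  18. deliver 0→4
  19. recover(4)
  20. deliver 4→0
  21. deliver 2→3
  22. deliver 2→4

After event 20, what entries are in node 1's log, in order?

empty

[1] timeout(2) → N2(cand b7 [-])
[2] deliver 2→0 → N0(foll b7 [-])
[3] deliver 0→2 → ∅
[4] deliver 2→4 → N4(foll b7 [-])
[5] deliver 4→2 → N2(lead b7 [-])
[6] deliver 2→3 → N3(foll b7 [-])
[7] deliver 3→2 → ∅
[8] propose(2,'q') → ∅
[9] deliver 2→3 → N3(foll b7 [q])
[10] deliver 3→2 → ∅
[11] deliver 2→0 → N0(foll b7 [q])
[12] deliver 0→2 → N2(lead b7 [q])
[13] propose(2,'y') → ∅
[14] timeout(1) → N1(cand b6 [-])
[15] deliver 1→0 → ∅
[16] deliver 0→1 → ∅
[17] crash(4) → N4(✗foll b7 [-])
[18] deliver 0→4 → ∅
[19] recover(4) → N4(foll b7 [-])
[20] deliver 4→0 → ∅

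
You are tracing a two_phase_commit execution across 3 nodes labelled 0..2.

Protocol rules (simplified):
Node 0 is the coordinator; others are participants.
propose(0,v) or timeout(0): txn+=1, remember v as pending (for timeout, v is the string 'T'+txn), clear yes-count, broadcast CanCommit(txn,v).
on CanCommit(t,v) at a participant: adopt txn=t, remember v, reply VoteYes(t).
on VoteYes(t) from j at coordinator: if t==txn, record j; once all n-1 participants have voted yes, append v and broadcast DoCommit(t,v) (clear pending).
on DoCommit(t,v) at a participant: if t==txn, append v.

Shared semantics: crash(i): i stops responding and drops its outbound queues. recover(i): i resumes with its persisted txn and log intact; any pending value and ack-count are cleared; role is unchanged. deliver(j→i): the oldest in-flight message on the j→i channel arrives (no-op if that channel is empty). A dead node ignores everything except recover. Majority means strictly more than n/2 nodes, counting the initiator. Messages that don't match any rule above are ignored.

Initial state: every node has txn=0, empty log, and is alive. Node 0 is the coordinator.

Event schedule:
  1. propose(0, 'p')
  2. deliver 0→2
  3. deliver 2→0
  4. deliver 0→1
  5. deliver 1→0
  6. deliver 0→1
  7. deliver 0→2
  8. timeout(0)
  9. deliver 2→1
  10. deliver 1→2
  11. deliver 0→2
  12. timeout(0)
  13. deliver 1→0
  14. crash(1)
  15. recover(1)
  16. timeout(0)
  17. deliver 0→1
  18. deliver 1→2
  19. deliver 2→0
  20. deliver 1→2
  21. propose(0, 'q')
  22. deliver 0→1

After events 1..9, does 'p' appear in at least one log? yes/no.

yes

[1] propose(0,'p') → N0(coor t1 [-])
[2] deliver 0→2 → N2(part t1 [-])
[3] deliver 2→0 → ∅
[4] deliver 0→1 → N1(part t1 [-])
[5] deliver 1→0 → N0(coor t1 [p])
[6] deliver 0→1 → N1(part t1 [p])
[7] deliver 0→2 → N2(part t1 [p])
[8] timeout(0) → N0(coor t2 [p])
[9] deliver 2→1 → ∅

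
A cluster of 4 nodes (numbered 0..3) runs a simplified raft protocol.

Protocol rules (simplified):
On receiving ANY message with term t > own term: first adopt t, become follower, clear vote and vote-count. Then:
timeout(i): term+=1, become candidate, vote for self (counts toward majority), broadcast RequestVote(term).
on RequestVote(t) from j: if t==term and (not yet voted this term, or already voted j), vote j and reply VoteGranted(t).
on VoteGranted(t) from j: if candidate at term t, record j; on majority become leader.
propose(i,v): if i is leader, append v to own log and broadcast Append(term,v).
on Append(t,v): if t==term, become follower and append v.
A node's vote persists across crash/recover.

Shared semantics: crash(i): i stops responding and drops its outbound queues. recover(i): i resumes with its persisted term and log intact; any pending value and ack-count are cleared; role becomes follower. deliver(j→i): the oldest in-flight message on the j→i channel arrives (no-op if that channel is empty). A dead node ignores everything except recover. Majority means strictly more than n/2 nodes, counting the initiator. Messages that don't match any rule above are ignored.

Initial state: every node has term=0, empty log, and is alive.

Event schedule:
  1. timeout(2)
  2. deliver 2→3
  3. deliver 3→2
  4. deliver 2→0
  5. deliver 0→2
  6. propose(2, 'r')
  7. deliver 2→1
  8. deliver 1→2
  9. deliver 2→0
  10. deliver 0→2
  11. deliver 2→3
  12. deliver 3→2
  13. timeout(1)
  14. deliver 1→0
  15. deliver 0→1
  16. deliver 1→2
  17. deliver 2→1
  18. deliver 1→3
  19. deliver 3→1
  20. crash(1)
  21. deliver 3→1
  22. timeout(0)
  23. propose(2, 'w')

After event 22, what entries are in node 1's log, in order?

after 1 — timeout(2): n2:cand/t1/[-]
after 2 — deliver 2→3: n3:foll/t1/[-]
after 3 — deliver 3→2: ·
after 4 — deliver 2→0: n0:foll/t1/[-]
after 5 — deliver 0→2: n2:lead/t1/[-]
after 6 — propose(2,'r'): n2:lead/t1/[r]
after 7 — deliver 2→1: n1:foll/t1/[-]
after 8 — deliver 1→2: ·
after 9 — deliver 2→0: n0:foll/t1/[r]
after 10 — deliver 0→2: ·
after 11 — deliver 2→3: n3:foll/t1/[r]
after 12 — deliver 3→2: ·
after 13 — timeout(1): n1:cand/t2/[-]
after 14 — deliver 1→0: n0:foll/t2/[r]
after 15 — deliver 0→1: ·
after 16 — deliver 1→2: n2:foll/t2/[r]
after 17 — deliver 2→1: ·
after 18 — deliver 1→3: n3:foll/t2/[r]
after 19 — deliver 3→1: n1:lead/t2/[-]
after 20 — crash(1): n1:✗lead/t2/[-]
after 21 — deliver 3→1: ·
after 22 — timeout(0): n0:cand/t3/[r]

empty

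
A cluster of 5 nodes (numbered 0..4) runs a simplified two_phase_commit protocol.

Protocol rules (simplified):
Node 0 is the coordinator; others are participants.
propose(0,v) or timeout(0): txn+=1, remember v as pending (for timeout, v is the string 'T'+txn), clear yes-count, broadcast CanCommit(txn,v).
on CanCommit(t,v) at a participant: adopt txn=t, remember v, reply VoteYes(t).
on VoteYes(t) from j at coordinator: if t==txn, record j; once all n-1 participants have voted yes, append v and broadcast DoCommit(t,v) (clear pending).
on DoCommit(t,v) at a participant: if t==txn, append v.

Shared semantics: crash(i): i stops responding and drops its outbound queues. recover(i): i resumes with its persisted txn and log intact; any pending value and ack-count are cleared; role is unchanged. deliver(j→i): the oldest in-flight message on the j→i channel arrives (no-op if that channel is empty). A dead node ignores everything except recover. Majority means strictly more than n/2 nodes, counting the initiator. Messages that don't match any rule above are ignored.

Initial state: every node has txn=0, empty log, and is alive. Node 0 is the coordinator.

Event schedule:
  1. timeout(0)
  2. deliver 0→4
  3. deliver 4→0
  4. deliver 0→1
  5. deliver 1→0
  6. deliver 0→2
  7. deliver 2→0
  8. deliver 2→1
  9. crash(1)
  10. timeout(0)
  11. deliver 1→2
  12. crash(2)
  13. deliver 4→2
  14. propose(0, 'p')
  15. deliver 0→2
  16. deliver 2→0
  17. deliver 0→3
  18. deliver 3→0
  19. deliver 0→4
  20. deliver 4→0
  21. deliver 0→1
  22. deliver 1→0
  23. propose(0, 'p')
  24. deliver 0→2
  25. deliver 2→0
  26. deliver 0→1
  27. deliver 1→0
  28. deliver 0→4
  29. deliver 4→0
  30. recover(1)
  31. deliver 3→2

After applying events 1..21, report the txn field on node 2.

1

e1 timeout(0): 0[coor,t=1,-]
e2 deliver 0→4: 4[part,t=1,-]
e3 deliver 4→0: ·
e4 deliver 0→1: 1[part,t=1,-]
e5 deliver 1→0: ·
e6 deliver 0→2: 2[part,t=1,-]
e7 deliver 2→0: ·
e8 deliver 2→1: ·
e9 crash(1): 1[✗part,t=1,-]
e10 timeout(0): 0[coor,t=2,-]
e11 deliver 1→2: ·
e12 crash(2): 2[✗part,t=1,-]
e13 deliver 4→2: ·
e14 propose(0,'p'): 0[coor,t=3,-]
e15 deliver 0→2: ·
e16 deliver 2→0: ·
e17 deliver 0→3: 3[part,t=1,-]
e18 deliver 3→0: ·
e19 deliver 0→4: 4[part,t=2,-]
e20 deliver 4→0: ·
e21 deliver 0→1: ·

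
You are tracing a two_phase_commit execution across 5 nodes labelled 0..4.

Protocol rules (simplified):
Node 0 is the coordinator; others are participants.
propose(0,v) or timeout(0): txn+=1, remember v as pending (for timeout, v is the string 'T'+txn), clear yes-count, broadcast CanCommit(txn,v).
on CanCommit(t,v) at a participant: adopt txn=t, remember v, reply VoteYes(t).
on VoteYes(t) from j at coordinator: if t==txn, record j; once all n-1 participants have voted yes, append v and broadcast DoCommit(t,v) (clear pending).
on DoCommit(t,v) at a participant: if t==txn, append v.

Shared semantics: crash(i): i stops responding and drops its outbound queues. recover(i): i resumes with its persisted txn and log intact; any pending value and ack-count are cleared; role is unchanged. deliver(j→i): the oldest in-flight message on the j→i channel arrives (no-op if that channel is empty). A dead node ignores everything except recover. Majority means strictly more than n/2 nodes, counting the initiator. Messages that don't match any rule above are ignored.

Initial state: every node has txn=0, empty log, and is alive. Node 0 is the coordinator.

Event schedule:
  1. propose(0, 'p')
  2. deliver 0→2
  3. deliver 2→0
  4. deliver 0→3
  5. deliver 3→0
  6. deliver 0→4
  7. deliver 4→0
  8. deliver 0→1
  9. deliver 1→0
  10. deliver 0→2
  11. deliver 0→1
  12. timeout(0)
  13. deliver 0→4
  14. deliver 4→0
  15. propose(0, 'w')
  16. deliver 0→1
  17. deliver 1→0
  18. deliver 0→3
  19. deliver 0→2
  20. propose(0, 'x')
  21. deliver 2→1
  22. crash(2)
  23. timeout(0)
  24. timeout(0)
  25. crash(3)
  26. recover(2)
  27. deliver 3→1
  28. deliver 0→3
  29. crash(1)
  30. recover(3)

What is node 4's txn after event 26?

1. propose(0,'p'):  <0:coor t1 ->
2. deliver 0→2:  <2:part t1 ->
3. deliver 2→0:  nop
4. deliver 0→3:  <3:part t1 ->
5. deliver 3→0:  nop
6. deliver 0→4:  <4:part t1 ->
7. deliver 4→0:  nop
8. deliver 0→1:  <1:part t1 ->
9. deliver 1→0:  <0:coor t1 p>
10. deliver 0→2:  <2:part t1 p>
11. deliver 0→1:  <1:part t1 p>
12. timeout(0):  <0:coor t2 p>
13. deliver 0→4:  <4:part t1 p>
14. deliver 4→0:  nop
15. propose(0,'w'):  <0:coor t3 p>
16. deliver 0→1:  <1:part t2 p>
17. deliver 1→0:  nop
18. deliver 0→3:  <3:part t1 p>
19. deliver 0→2:  <2:part t2 p>
20. propose(0,'x'):  <0:coor t4 p>
21. deliver 2→1:  nop
22. crash(2):  <2:✗part t2 p>
23. timeout(0):  <0:coor t5 p>
24. timeout(0):  <0:coor t6 p>
25. crash(3):  <3:✗part t1 p>
26. recover(2):  <2:part t2 p>

1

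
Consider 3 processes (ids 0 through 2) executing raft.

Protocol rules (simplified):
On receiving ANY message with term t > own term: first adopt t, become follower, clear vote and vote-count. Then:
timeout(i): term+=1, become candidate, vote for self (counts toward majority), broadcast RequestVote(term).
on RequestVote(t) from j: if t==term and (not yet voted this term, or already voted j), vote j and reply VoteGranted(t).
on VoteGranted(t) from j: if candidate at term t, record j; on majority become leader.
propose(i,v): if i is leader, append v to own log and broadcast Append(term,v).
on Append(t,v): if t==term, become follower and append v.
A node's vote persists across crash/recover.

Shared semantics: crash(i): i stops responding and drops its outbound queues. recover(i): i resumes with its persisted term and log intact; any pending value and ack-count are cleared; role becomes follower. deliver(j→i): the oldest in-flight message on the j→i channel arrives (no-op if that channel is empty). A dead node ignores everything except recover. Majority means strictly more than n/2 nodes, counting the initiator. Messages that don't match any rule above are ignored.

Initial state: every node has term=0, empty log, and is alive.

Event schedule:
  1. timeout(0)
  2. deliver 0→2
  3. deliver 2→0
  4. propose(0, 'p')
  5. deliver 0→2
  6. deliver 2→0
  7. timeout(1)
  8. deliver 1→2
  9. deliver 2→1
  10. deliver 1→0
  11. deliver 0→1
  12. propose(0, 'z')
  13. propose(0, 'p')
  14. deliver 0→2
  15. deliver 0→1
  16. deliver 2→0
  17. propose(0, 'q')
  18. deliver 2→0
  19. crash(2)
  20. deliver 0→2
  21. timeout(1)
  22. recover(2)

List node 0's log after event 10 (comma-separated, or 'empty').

p

e1 timeout(0): 0[cand,t=1,-]
e2 deliver 0→2: 2[foll,t=1,-]
e3 deliver 2→0: 0[lead,t=1,-]
e4 propose(0,'p'): 0[lead,t=1,p]
e5 deliver 0→2: 2[foll,t=1,p]
e6 deliver 2→0: ·
e7 timeout(1): 1[cand,t=1,-]
e8 deliver 1→2: ·
e9 deliver 2→1: ·
e10 deliver 1→0: ·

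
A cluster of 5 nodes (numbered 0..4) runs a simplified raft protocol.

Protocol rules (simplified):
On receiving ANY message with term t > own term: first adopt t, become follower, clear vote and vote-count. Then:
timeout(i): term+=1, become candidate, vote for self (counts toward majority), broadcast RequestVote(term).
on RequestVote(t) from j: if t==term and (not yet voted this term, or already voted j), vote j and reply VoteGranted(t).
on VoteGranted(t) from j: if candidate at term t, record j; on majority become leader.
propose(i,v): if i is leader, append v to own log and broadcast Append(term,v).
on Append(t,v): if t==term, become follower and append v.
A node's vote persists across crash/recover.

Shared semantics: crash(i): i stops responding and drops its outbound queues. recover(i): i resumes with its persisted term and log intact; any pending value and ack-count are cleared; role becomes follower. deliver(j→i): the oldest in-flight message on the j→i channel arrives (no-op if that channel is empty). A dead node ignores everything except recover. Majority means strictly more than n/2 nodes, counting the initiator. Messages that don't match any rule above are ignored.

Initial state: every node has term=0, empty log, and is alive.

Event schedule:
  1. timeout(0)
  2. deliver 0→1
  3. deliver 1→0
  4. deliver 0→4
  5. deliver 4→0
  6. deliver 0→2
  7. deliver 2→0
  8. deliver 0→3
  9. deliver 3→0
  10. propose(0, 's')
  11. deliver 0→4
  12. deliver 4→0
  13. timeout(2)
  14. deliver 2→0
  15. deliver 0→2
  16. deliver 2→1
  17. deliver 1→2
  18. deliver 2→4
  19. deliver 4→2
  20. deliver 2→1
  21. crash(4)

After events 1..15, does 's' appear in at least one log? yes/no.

after 1 — timeout(0): n0:cand/t1/[-]
after 2 — deliver 0→1: n1:foll/t1/[-]
after 3 — deliver 1→0: ·
after 4 — deliver 0→4: n4:foll/t1/[-]
after 5 — deliver 4→0: n0:lead/t1/[-]
after 6 — deliver 0→2: n2:foll/t1/[-]
after 7 — deliver 2→0: ·
after 8 — deliver 0→3: n3:foll/t1/[-]
after 9 — deliver 3→0: ·
after 10 — propose(0,'s'): n0:lead/t1/[s]
after 11 — deliver 0→4: n4:foll/t1/[s]
after 12 — deliver 4→0: ·
after 13 — timeout(2): n2:cand/t2/[-]
after 14 — deliver 2→0: n0:foll/t2/[s]
after 15 — deliver 0→2: ·

yes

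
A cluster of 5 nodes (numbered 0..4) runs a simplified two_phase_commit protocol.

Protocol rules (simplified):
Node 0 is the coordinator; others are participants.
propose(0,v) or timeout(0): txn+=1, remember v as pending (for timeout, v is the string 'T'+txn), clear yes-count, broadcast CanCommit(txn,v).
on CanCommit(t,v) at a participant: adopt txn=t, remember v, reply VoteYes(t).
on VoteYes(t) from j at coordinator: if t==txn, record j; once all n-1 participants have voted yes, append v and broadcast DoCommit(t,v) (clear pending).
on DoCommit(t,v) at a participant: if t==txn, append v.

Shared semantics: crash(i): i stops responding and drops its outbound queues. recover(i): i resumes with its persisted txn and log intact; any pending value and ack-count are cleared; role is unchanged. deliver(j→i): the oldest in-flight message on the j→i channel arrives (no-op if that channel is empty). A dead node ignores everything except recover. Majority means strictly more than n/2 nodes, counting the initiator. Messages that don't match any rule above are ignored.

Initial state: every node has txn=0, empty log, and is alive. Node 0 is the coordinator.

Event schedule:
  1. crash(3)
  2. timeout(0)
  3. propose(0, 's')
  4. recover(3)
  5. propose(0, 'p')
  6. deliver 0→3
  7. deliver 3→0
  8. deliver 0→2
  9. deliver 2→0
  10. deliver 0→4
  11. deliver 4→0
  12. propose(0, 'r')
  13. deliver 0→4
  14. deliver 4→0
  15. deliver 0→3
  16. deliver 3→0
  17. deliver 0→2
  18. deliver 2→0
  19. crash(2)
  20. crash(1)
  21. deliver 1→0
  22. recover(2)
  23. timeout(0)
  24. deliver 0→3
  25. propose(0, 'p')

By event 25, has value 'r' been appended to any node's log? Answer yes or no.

step 1 crash(3): 3={✗part,t=0,log=-}
step 2 timeout(0): 0={coor,t=1,log=-}
step 3 propose(0,'s'): 0={coor,t=2,log=-}
step 4 recover(3): 3={part,t=0,log=-}
step 5 propose(0,'p'): 0={coor,t=3,log=-}
step 6 deliver 0→3: 3={part,t=1,log=-}
step 7 deliver 3→0: —
step 8 deliver 0→2: 2={part,t=1,log=-}
step 9 deliver 2→0: —
step 10 deliver 0→4: 4={part,t=1,log=-}
step 11 deliver 4→0: —
step 12 propose(0,'r'): 0={coor,t=4,log=-}
step 13 deliver 0→4: 4={part,t=2,log=-}
step 14 deliver 4→0: —
step 15 deliver 0→3: 3={part,t=2,log=-}
step 16 deliver 3→0: —
step 17 deliver 0→2: 2={part,t=2,log=-}
step 18 deliver 2→0: —
step 19 crash(2): 2={✗part,t=2,log=-}
step 20 crash(1): 1={✗part,t=0,log=-}
step 21 deliver 1→0: —
step 22 recover(2): 2={part,t=2,log=-}
step 23 timeout(0): 0={coor,t=5,log=-}
step 24 deliver 0→3: 3={part,t=3,log=-}
step 25 propose(0,'p'): 0={coor,t=6,log=-}

no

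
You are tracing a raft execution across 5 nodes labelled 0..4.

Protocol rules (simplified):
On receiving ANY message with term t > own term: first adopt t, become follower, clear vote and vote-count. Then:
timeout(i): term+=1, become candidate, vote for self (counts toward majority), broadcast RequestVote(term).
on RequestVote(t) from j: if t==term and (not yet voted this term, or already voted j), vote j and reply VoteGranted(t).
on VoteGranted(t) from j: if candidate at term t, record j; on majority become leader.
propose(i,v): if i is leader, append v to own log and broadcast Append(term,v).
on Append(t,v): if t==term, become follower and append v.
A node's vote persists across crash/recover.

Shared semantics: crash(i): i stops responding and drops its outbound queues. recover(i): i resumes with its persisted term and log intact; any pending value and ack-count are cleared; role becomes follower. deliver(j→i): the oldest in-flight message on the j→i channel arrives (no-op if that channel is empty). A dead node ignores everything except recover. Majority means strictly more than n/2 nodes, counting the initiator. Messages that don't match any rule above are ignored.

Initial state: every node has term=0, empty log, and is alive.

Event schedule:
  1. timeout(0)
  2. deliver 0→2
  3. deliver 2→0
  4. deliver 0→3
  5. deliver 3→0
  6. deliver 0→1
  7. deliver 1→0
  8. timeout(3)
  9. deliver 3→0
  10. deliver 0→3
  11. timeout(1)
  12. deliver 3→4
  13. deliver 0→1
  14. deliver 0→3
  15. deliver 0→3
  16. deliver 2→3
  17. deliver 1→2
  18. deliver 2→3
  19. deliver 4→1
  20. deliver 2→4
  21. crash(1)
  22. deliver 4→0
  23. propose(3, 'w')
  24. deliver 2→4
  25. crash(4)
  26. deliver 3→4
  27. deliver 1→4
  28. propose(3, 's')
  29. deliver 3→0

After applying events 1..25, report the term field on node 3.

2

1. timeout(0):  <0:cand t1 ->
2. deliver 0→2:  <2:foll t1 ->
3. deliver 2→0:  nop
4. deliver 0→3:  <3:foll t1 ->
5. deliver 3→0:  <0:lead t1 ->
6. deliver 0→1:  <1:foll t1 ->
7. deliver 1→0:  nop
8. timeout(3):  <3:cand t2 ->
9. deliver 3→0:  <0:foll t2 ->
10. deliver 0→3:  nop
11. timeout(1):  <1:cand t2 ->
12. deliver 3→4:  <4:foll t2 ->
13. deliver 0→1:  nop
14. deliver 0→3:  nop
15. deliver 0→3:  nop
16. deliver 2→3:  nop
17. deliver 1→2:  <2:foll t2 ->
18. deliver 2→3:  nop
19. deliver 4→1:  nop
20. deliver 2→4:  nop
21. crash(1):  <1:✗cand t2 ->
22. deliver 4→0:  nop
23. propose(3,'w'):  nop
24. deliver 2→4:  nop
25. crash(4):  <4:✗foll t2 ->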